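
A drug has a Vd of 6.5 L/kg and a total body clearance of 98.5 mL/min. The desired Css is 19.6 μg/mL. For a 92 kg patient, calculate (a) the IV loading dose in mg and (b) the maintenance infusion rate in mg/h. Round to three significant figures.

(a) 11700 mg; (b) 116 mg/h

Vd = 6.5 L/kg × 92 kg = 598.0 L
Loading dose = Vd × C = 598.0 × 19.6 = 11720 mg
Convert clearance: 98.5 mL/min × 60 min/h ÷ 1000 mL/L = 5.910 L/h
Maintenance: replace elimination → rate = CL × Css = 5.910 × 19.6 = 115.8 mg/h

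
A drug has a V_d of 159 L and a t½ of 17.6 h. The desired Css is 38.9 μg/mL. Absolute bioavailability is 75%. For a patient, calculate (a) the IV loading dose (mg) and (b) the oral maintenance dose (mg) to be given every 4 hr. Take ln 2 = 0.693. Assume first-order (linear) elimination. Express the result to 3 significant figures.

(a) 6190 mg; (b) 1300 mg

LD = Vd × C = 159.0 × 38.9 = 6185 mg
CL = 0.693 × Vd / t½ = 0.693 × 159.0 / 17.6 = 6.261 L/h
D = CL × Css × τ / F = 6.261 × 38.9 × 4 / 0.75 = 1299 mg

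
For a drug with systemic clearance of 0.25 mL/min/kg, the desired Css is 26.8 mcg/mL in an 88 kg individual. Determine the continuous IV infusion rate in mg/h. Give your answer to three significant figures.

35.4 mg/h

CL = 0.25 mL/min/kg × 88 kg = 22.00 mL/min = 22.00 × 60/1000 = 1.320 L/h
At steady state, infusion rate equals elimination rate: rate in = CL × Css.
R₀ = 1.320 × 26.8 = 35.38 mg/h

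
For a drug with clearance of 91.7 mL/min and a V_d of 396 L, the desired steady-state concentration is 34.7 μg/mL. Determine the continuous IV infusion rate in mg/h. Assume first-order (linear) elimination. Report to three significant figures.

Convert clearance: 91.7 mL/min × 60 min/h ÷ 1000 mL/L = 5.502 L/h
Rate = CL × Css = 5.502 × 34.7 = 190.9 mg/h

191 mg/h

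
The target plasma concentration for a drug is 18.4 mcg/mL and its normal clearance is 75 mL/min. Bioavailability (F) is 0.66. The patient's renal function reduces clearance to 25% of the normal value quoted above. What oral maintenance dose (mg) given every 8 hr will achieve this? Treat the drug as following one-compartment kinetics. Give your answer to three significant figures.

251 mg

Convert clearance: 75 mL/min × 60 min/h ÷ 1000 mL/L = 4.500 L/h
Patient clearance = 0.25 × 4.500 = 1.125 L/h
D = CL × Css × τ / F = 1.125 × 18.4 × 8 / 0.66 = 250.9 mg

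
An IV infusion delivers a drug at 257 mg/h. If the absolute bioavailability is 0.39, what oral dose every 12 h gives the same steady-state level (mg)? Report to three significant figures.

To maintain the same Css, the systemic dosing rate must be unchanged: F·D/τ = infusion rate.
D = rate × τ / F = 257 × 12 / 0.39 = 7908 mg

7910 mg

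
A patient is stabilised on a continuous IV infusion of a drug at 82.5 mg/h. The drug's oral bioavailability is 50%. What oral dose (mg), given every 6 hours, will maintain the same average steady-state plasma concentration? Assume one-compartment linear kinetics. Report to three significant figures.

To maintain the same Css, the systemic dosing rate must be unchanged: F·D/τ = infusion rate.
D = rate × τ / F = 82.5 × 6 / 0.5 = 990.0 mg

990 mg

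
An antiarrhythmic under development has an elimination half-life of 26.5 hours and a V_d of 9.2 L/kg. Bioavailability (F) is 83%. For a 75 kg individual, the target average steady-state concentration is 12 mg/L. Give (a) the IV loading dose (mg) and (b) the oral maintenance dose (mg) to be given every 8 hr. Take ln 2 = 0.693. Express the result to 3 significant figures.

(a) 8280 mg; (b) 2090 mg

Vd = 9.2 L/kg × 75 kg = 690.0 L
LD = Vd × C = 690.0 × 12 = 8280 mg
CL = 0.693 × Vd / t½ = 0.693 × 690.0 / 26.5 = 18.04 L/h
D = CL × Css × τ / F = 18.04 × 12 × 8 / 0.83 = 2087 mg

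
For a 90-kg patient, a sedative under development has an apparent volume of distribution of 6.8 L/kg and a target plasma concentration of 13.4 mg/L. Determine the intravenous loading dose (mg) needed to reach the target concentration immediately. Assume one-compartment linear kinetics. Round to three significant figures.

8200 mg

Vd(total) = 90 kg × 6.8 L/kg = 612.0 L
The loading dose fills Vd to the target concentration.
LD = Vd × C = 612.0 × 13.40 = 8201 mg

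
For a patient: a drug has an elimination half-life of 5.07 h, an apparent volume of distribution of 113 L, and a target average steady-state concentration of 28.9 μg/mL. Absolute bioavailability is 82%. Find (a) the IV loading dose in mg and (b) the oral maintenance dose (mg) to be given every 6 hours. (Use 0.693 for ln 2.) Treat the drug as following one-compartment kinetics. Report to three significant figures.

(a) 3270 mg; (b) 3270 mg

LD = Vd × C = 113.0 × 28.9 = 3266 mg
CL = 0.693 × Vd / t½ = 0.693 × 113.0 / 5.07 = 15.45 L/h
D = CL × Css × τ / F = 15.45 × 28.9 × 6 / 0.82 = 3267 mg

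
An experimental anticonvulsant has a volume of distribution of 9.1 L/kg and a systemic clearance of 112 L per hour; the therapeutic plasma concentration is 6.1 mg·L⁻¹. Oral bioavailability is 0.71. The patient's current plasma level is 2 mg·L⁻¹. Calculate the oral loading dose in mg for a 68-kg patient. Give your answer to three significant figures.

Vd(total) = 68 kg × 9.1 L/kg = 618.8 L
Loading dose depends on Vd (not clearance): it fills the distribution volume.
Concentration deficit ΔC = 6.1 − 2 = 4.100 mg/L
LD = Vd × ΔC / F = 618.8 × 4.100 / 0.71 = 3573 mg

3570 mg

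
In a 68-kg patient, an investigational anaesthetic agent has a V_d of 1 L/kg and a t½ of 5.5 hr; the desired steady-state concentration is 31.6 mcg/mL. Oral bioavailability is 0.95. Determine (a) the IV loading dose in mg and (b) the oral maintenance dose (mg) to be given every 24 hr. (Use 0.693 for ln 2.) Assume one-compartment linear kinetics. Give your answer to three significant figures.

Total Vd = 1 × 68 = 68.00 L
LD = Vd × C = 68.00 × 31.6 = 2149 mg
CL = 0.693 × Vd / t½ = 0.693 × 68.00 / 5.5 = 8.568 L/h
D = CL × Css × τ / F = 8.568 × 31.6 × 24 / 0.95 = 6840 mg

(a) 2150 mg; (b) 6840 mg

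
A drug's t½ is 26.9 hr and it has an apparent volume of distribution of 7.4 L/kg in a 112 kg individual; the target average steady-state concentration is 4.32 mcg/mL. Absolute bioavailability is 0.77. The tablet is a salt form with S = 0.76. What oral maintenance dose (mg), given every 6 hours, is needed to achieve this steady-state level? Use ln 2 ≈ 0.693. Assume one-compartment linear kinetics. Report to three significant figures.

Vd(total) = 112 kg × 7.4 L/kg = 828.8 L
CL = 0.693 × Vd / t½ = 0.693 × 828.8 / 26.9 = 21.35 L/h
D = CL × Css × τ / F / S = 21.35 × 4.32 × 6 / 0.77 / 0.76 = 945.6 mg

946 mg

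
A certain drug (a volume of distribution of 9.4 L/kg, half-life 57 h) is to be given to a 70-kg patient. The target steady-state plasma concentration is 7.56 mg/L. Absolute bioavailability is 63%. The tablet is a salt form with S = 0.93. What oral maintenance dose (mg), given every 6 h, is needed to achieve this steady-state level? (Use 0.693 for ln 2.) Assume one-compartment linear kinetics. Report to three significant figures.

619 mg

Vd(total) = 70 kg × 9.4 L/kg = 658.0 L
CL = ln 2 · Vd / t½ = 0.693 × 658.0 / 57 = 8.000 L/h
D = CL × Css × τ / F / S = 8.000 × 7.56 × 6 / 0.63 / 0.93 = 619.4 mg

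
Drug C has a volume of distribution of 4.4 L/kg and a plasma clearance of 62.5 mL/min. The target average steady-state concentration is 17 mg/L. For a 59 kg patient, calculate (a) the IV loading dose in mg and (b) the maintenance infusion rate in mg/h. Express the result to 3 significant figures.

(a) 4410 mg; (b) 63.8 mg/h

Vd = 4.4 L/kg × 59 kg = 259.6 L
LD = Vd · C_target = 259.6 × 17 = 4413 mg
CL = 62.5 mL/min = 62.5 × 0.06 = 3.750 L/h
Maintenance: replace elimination → rate = CL × Css = 3.750 × 17 = 63.75 mg/h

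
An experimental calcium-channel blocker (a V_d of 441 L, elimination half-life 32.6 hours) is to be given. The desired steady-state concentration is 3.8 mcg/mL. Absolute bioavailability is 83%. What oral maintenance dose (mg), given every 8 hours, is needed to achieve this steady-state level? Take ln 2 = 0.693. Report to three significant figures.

343 mg

k = 0.693/32.6 = 0.02126 h⁻¹, so CL = k·Vd = 0.02126 × 441.0 = 9.376 L/h
D = CL × Css × τ / F = 9.376 × 3.8 × 8 / 0.83 = 343.4 mg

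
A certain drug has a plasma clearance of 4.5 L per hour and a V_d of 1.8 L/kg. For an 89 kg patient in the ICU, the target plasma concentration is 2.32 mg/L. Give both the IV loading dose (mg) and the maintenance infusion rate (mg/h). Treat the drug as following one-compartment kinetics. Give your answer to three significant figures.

Total Vd = 1.8 × 89 = 160.2 L
LD = Vd · C_target = 160.2 × 2.32 = 371.7 mg
Infusion rate = 4.500 L/h × 2.32 mg/L = 10.44 mg/h

(a) 372 mg; (b) 10.4 mg/h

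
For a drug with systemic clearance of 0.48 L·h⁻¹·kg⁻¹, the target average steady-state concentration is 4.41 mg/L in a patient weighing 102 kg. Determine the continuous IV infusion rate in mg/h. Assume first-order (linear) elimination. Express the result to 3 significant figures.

216 mg/h

CL = 0.48 L·h⁻¹·kg⁻¹ × 102 kg = 48.96 L/h
Infusion rate = CL · Css = 48.96 L/h × 4.41 mg/L = 215.9 mg/h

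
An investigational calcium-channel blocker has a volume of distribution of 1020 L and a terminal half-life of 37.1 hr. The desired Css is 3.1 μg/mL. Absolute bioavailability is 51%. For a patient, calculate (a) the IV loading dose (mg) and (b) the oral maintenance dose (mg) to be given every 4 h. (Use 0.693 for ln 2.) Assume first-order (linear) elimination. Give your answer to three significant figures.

LD = Vd × C = 1020 × 3.1 = 3162 mg
CL = 0.693 × Vd / t½ = 0.693 × 1020 / 37.1 = 19.05 L/h
D = CL × Css × τ / F = 19.05 × 3.1 × 4 / 0.51 = 463.2 mg

(a) 3160 mg; (b) 463 mg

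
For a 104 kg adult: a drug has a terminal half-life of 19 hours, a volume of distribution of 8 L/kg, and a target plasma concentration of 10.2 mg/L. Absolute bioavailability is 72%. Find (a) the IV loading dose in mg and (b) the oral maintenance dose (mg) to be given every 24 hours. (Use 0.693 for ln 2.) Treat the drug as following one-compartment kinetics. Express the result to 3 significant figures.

Vd(total) = 104 kg × 8 L/kg = 832.0 L
LD = Vd × C = 832.0 × 10.2 = 8486 mg
CL = 0.693 × Vd / t½ = 0.693 × 832.0 / 19 = 30.35 L/h
D = CL × Css × τ / F = 30.35 × 10.2 × 24 / 0.72 = 10320 mg

(a) 8490 mg; (b) 10300 mg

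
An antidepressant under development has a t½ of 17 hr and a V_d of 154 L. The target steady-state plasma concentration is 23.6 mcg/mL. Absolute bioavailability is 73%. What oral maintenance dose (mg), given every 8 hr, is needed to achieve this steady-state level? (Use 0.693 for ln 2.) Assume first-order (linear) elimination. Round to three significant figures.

CL = ln 2 · Vd / t½ = 0.693 × 154.0 / 17 = 6.278 L/h
D = CL × Css × τ / F = 6.278 × 23.6 × 8 / 0.73 = 1624 mg

1620 mg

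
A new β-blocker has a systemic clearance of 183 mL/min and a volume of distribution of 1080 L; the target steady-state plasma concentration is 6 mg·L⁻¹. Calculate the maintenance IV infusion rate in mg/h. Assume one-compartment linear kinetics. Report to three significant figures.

CL = 183 mL/min = 183 × 0.06 = 10.98 L/h
At steady state, infusion rate equals elimination rate: rate in = CL × Css.
R₀ = 10.98 × 6 = 65.88 mg/h

65.9 mg/h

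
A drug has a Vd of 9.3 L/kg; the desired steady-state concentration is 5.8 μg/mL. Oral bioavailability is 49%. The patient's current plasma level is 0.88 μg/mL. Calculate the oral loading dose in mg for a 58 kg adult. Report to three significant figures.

5420 mg

Vd(total) = 58 kg × 9.3 L/kg = 539.4 L
The loading dose fills Vd to the target concentration.
Concentration deficit ΔC = 5.8 − 0.88 = 4.920 mg/L
LD = Vd × ΔC / F = 539.4 × 4.920 / 0.49 = 5416 mg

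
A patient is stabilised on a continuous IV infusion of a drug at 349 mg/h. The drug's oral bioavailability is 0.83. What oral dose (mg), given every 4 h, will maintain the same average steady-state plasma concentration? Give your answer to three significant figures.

To maintain the same Css, the systemic dosing rate must be unchanged: F·D/τ = infusion rate.
D = rate × τ / F = 349 × 4 / 0.83 = 1682 mg

1680 mg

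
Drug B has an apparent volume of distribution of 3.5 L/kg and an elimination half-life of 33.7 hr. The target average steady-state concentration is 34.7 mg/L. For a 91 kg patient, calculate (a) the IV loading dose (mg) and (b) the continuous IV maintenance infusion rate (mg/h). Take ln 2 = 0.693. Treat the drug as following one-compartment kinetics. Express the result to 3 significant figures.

Total Vd = 3.5 × 91 = 318.5 L
LD = Vd × C = 318.5 × 34.7 = 11050 mg
CL = 0.693 × Vd / t½ = 0.693 × 318.5 / 33.7 = 6.550 L/h
Infusion rate = CL × Css = 6.550 × 34.7 = 227.3 mg/h

(a) 11100 mg; (b) 227 mg/h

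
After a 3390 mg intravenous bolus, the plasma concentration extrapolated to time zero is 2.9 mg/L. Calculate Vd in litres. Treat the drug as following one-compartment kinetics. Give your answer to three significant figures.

Immediately after an IV bolus, C₀ = Dose / Vd, so Vd = Dose / C₀.
Vd = 3390 / 2.9 = 1169 L

1170 L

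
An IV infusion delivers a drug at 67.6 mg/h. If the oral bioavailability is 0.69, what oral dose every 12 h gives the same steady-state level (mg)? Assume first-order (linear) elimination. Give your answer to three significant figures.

To maintain the same Css, the systemic dosing rate must be unchanged: F·D/τ = infusion rate.
D = rate × τ / F = 67.6 × 12 / 0.69 = 1176 mg

1180 mg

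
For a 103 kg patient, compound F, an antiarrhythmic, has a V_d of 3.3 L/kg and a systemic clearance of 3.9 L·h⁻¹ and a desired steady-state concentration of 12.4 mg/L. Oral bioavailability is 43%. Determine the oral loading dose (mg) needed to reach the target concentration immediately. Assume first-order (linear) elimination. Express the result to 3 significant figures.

9800 mg

Total Vd = 3.3 × 103 = 339.9 L
Loading dose depends on Vd (not clearance): it fills the distribution volume.
LD = Vd × C / F = 339.9 × 12.40 / 0.43 = 9802 mg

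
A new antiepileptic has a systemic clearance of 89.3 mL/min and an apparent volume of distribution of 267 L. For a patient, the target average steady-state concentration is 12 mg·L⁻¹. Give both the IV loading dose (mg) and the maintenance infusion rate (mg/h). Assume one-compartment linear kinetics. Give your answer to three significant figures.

LD = Vd · C_target = 267.0 × 12 = 3204 mg
CL = 89.3 mL/min × 60/1000 = 5.358 L/h
Maintenance infusion rate = CL × Css = 5.358 × 12 = 64.30 mg/h

(a) 3200 mg; (b) 64.3 mg/h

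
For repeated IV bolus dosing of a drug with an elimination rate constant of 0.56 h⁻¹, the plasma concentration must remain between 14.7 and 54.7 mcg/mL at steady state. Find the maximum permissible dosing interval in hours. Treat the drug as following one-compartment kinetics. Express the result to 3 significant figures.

Between IV bolus doses, concentration decays as C = C₀·e^(−kτ), so C_peak/C_trough = e^(kτ).
τ_max = ln(C_peak/C_trough) / k = ln(54.7/14.7) / 0.5600 = 1.314 / 0.5600 = 2.346 h

2.35 h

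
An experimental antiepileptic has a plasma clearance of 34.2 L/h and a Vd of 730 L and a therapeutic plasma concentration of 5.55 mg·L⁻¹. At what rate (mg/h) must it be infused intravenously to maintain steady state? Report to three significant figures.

190 mg/h

At steady state, infusion rate equals elimination rate: rate in = CL × Css.
Infusion rate = CL · Css = 34.20 L/h × 5.55 mg/L = 189.8 mg/h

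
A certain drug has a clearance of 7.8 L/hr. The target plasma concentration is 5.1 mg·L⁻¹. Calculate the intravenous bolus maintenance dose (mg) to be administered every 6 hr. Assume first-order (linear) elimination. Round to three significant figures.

239 mg

D = CL × Css × τ = 7.800 × 5.1 × 6 = 238.7 mg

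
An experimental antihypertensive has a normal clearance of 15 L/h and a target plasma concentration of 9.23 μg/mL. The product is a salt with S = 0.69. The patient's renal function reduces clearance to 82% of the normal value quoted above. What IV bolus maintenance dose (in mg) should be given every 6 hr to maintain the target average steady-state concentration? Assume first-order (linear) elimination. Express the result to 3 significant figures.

987 mg

Patient clearance = 0.82 × 15.00 = 12.30 L/h
D = CL × Css × τ / S = 12.30 × 9.23 × 6 / 0.69 = 987.2 mg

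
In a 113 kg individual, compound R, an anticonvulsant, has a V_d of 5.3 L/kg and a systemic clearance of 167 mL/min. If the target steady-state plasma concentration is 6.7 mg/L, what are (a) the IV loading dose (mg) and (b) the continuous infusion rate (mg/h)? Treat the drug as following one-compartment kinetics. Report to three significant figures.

Total Vd = 5.3 × 113 = 598.9 L
Loading: fill Vd to C_target → 598.9 L × 6.7 mg/L = 4013 mg
Convert clearance: 167 mL/min × 60 min/h ÷ 1000 mL/L = 10.02 L/h
Maintenance: replace elimination → rate = CL × Css = 10.02 × 6.7 = 67.13 mg/h

(a) 4010 mg; (b) 67.1 mg/h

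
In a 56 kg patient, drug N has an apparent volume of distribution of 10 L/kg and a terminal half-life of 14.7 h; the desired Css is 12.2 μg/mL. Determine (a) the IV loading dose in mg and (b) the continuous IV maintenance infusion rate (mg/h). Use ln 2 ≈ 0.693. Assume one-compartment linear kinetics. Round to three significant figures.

Total Vd = 10 × 56 = 560.0 L
LD = Vd × C = 560.0 × 12.2 = 6832 mg
CL = 0.693 × Vd / t½ = 0.693 × 560.0 / 14.7 = 26.40 L/h
Infusion rate = CL × Css = 26.40 × 12.2 = 322.1 mg/h

(a) 6830 mg; (b) 322 mg/h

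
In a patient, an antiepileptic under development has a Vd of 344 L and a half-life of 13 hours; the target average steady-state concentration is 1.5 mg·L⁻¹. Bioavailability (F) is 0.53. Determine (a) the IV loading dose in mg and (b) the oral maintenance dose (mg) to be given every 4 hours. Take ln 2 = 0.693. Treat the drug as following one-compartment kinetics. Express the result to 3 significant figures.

LD = Vd × C = 344.0 × 1.5 = 516.0 mg
CL = 0.693 × Vd / t½ = 0.693 × 344.0 / 13 = 18.34 L/h
D = CL × Css × τ / F = 18.34 × 1.5 × 4 / 0.53 = 207.6 mg

(a) 516 mg; (b) 208 mg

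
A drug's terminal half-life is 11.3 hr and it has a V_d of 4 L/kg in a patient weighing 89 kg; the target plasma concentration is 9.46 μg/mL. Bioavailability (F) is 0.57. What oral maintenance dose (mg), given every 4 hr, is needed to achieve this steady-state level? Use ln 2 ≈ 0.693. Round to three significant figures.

1450 mg

Total Vd = 4 × 89 = 356.0 L
CL = 0.693 × Vd / t½ = 0.693 × 356.0 / 11.3 = 21.83 L/h
D = CL × Css × τ / F = 21.83 × 9.46 × 4 / 0.57 = 1449 mg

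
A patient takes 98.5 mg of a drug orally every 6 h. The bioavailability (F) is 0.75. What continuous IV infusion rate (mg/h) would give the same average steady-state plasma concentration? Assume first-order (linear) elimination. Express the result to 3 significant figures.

Equivalent systemic input: infusion rate = F·D/τ.
Rate = 0.75 × 98.5 / 6 = 12.31 mg/h

12.3 mg/h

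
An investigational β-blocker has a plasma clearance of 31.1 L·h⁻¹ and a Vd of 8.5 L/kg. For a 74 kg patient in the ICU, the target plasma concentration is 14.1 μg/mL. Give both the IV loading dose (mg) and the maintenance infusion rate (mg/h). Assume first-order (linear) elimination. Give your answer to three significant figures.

Total Vd = 8.5 × 74 = 629.0 L
Loading dose = Vd × C = 629.0 × 14.1 = 8869 mg
Maintenance infusion rate = CL × Css = 31.10 × 14.1 = 438.5 mg/h

(a) 8870 mg; (b) 439 mg/h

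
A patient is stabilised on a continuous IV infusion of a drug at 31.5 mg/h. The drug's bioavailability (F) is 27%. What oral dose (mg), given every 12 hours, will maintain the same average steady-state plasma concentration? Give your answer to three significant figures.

1400 mg

To maintain the same Css, the systemic dosing rate must be unchanged: F·D/τ = infusion rate.
D = rate × τ / F = 31.5 × 12 / 0.27 = 1400 mg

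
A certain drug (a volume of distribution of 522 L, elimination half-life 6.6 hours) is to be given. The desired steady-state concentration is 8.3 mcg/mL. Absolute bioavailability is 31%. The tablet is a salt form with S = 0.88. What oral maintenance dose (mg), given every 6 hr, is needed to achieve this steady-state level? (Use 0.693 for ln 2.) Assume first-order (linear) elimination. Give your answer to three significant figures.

k = 0.693/6.6 = 0.1050 h⁻¹, so CL = k·Vd = 0.1050 × 522.0 = 54.81 L/h
D = CL × Css × τ / F / S = 54.81 × 8.3 × 6 / 0.31 / 0.88 = 10010 mg

10000 mg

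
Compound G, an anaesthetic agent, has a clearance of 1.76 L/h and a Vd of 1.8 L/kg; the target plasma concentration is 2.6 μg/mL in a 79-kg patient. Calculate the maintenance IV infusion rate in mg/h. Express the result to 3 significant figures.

4.58 mg/h

Vd does not affect the maintenance rate; only clearance governs steady-state input.
Rate = CL × Css = 1.760 × 2.6 = 4.576 mg/h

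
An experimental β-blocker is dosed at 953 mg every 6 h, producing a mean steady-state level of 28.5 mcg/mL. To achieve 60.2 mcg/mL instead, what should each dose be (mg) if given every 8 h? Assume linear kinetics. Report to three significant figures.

2680 mg

For first-order elimination, Css ∝ F·D/(CL·τ); F and CL are unchanged, so Css ∝ D/τ.
D₂ = D₁ × (Css,target / Css,current) × (τ₂/τ₁) = 953 × (60.2/28.5) × (8/6) = 2684 mg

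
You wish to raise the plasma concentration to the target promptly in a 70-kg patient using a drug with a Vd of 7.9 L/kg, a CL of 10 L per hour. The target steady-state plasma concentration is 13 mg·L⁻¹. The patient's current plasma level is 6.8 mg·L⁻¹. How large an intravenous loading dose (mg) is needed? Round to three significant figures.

Vd(total) = 70 kg × 7.9 L/kg = 553.0 L
Concentration deficit ΔC = 13 − 6.8 = 6.200 mg/L
LD = Vd × ΔC = 553.0 × 6.200 = 3429 mg

3430 mg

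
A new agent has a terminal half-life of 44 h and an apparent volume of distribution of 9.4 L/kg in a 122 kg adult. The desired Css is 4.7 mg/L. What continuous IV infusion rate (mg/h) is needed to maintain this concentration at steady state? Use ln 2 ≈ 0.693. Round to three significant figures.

84.9 mg/h

Total Vd = 9.4 × 122 = 1147 L
CL = ln 2 · Vd / t½ = 0.693 × 1147 / 44 = 18.07 L/h
Infusion rate = CL × Css = 18.07 × 4.7 = 84.93 mg/h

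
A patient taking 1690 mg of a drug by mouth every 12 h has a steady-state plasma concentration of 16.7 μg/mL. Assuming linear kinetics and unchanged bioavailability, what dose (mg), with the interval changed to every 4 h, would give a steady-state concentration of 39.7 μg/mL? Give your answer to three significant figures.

1340 mg

With linear kinetics, Css is proportional to dose rate (D/τ) at fixed clearance.
D₂ = D₁ × (Css,target / Css,current) × (τ₂/τ₁) = 1690 × (39.7/16.7) × (4/12) = 1339 mg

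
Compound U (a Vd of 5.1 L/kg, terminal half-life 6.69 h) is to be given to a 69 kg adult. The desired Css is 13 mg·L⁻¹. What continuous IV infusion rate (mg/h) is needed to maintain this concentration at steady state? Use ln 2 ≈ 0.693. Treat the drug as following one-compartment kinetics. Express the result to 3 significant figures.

Total Vd = 5.1 × 69 = 351.9 L
CL = ln 2 · Vd / t½ = 0.693 × 351.9 / 6.69 = 36.45 L/h
Infusion rate = CL × Css = 36.45 × 13 = 473.9 mg/h

474 mg/h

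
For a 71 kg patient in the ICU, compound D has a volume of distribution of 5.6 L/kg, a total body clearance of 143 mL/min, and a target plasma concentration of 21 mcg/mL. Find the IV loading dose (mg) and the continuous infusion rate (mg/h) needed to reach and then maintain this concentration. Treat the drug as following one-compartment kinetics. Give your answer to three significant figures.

(a) 8350 mg; (b) 180 mg/h

Vd(total) = 71 kg × 5.6 L/kg = 397.6 L
Loading dose = Vd × C = 397.6 × 21 = 8350 mg
Convert clearance: 143 mL/min × 60 min/h ÷ 1000 mL/L = 8.580 L/h
Infusion rate = 8.580 L/h × 21 mg/L = 180.2 mg/h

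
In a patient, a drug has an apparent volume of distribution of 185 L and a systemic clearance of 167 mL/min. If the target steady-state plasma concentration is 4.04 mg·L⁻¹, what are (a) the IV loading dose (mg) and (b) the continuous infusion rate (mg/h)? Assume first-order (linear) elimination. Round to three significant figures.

Loading: fill Vd to C_target → 185.0 L × 4.04 mg/L = 747.4 mg
CL = 167 mL/min × 60/1000 = 10.02 L/h
Maintenance infusion rate = CL × Css = 10.02 × 4.04 = 40.48 mg/h

(a) 747 mg; (b) 40.5 mg/h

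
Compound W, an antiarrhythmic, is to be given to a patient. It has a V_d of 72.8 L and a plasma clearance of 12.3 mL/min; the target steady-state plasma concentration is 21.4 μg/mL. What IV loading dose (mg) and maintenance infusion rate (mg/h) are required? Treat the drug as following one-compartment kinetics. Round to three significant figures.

(a) 1560 mg; (b) 15.8 mg/h

Loading dose = Vd × C = 72.80 × 21.4 = 1558 mg
CL = 12.3 mL/min × 60/1000 = 0.7380 L/h
Maintenance infusion rate = CL × Css = 0.7380 × 21.4 = 15.79 mg/h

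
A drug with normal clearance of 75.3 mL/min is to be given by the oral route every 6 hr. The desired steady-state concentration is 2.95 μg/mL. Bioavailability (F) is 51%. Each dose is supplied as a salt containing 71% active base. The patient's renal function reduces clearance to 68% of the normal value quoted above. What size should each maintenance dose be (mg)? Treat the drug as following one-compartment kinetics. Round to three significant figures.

150 mg

CL = 75.3 mL/min × 60/1000 = 4.518 L/h
Patient clearance = 0.68 × 4.518 = 3.072 L/h
D = CL × Css × τ / F / S = 3.072 × 2.95 × 6 / 0.51 / 0.71 = 150.2 mg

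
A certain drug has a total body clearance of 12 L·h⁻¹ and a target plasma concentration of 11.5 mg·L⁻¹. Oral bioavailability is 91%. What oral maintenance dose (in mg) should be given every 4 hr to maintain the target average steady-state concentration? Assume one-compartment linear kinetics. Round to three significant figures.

607 mg

At steady state, dose per interval replaces the amount cleared in that interval: F·D/τ = CL·Css.
D = CL × Css × τ / F = 12.00 × 11.5 × 4 / 0.91 = 606.6 mg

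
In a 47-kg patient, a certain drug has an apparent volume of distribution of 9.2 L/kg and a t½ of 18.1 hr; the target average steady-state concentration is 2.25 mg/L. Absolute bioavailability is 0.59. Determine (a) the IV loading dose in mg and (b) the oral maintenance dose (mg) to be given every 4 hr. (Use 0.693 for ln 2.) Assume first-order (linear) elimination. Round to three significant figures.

Vd(total) = 47 kg × 9.2 L/kg = 432.4 L
LD = Vd × C = 432.4 × 2.25 = 972.9 mg
CL = 0.693 × Vd / t½ = 0.693 × 432.4 / 18.1 = 16.56 L/h
D = CL × Css × τ / F = 16.56 × 2.25 × 4 / 0.59 = 252.6 mg

(a) 973 mg; (b) 253 mg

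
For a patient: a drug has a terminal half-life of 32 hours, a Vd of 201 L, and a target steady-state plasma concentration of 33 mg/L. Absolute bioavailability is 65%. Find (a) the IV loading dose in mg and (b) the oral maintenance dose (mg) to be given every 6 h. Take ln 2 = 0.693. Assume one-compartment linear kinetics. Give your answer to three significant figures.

LD = Vd × C = 201.0 × 33 = 6633 mg
CL = 0.693 × Vd / t½ = 0.693 × 201.0 / 32 = 4.353 L/h
D = CL × Css × τ / F = 4.353 × 33 × 6 / 0.65 = 1326 mg

(a) 6630 mg; (b) 1330 mg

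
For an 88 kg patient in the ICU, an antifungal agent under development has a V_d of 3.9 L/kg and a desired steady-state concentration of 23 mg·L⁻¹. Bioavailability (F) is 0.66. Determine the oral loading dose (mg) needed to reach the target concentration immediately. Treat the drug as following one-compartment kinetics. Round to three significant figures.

Vd(total) = 88 kg × 3.9 L/kg = 343.2 L
LD = Vd × C / F = 343.2 × 23.00 / 0.66 = 11960 mg

12000 mg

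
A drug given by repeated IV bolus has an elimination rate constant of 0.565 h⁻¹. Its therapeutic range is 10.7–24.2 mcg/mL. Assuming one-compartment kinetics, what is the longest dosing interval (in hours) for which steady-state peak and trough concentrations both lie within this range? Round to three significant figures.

1.44 h

Between IV bolus doses, concentration decays as C = C₀·e^(−kτ), so C_peak/C_trough = e^(kτ).
τ_max = ln(C_peak/C_trough) / k = ln(24.2/10.7) / 0.5650 = 0.8161 / 0.5650 = 1.444 h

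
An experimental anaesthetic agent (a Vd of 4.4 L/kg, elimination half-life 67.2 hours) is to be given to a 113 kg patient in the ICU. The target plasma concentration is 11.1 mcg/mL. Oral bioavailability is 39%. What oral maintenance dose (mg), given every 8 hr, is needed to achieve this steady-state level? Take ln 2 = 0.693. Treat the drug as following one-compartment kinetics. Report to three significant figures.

1170 mg

Vd(total) = 113 kg × 4.4 L/kg = 497.2 L
CL = ln 2 · Vd / t½ = 0.693 × 497.2 / 67.2 = 5.127 L/h
D = CL × Css × τ / F = 5.127 × 11.1 × 8 / 0.39 = 1167 mg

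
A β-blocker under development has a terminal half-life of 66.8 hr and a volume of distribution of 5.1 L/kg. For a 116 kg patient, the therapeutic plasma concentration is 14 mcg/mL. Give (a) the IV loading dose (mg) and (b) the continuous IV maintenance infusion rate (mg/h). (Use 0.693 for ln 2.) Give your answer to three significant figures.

(a) 8280 mg; (b) 85.9 mg/h

Vd(total) = 116 kg × 5.1 L/kg = 591.6 L
LD = Vd × C = 591.6 × 14 = 8282 mg
CL = 0.693 × Vd / t½ = 0.693 × 591.6 / 66.8 = 6.137 L/h
Infusion rate = CL × Css = 6.137 × 14 = 85.92 mg/h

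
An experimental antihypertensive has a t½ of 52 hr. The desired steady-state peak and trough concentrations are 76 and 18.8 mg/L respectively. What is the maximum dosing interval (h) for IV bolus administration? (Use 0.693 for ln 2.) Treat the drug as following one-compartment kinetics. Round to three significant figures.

k = 0.693 / t½ = 0.693 / 52 = 0.01333 h⁻¹
Between IV bolus doses, concentration decays as C = C₀·e^(−kτ), so C_peak/C_trough = e^(kτ).
τ_max = ln(C_peak/C_trough) / k = ln(76/18.8) / 0.01333 = 1.397 / 0.01333 = 104.8 h

105 h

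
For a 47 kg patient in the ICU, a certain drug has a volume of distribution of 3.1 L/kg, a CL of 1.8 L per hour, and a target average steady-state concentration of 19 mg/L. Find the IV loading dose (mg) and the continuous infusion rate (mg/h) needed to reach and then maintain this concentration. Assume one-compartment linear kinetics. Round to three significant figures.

(a) 2770 mg; (b) 34.2 mg/h

Vd(total) = 47 kg × 3.1 L/kg = 145.7 L
Loading dose = Vd × C = 145.7 × 19 = 2768 mg
Maintenance: replace elimination → rate = CL × Css = 1.800 × 19 = 34.20 mg/h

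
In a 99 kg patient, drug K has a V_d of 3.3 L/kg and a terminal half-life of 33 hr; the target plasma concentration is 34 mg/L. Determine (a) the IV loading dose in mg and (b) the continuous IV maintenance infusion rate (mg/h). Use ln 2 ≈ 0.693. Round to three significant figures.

(a) 11100 mg; (b) 233 mg/h

Vd = 3.3 L/kg × 99 kg = 326.7 L
LD = Vd × C = 326.7 × 34 = 11110 mg
CL = 0.693 × Vd / t½ = 0.693 × 326.7 / 33 = 6.861 L/h
Infusion rate = CL × Css = 6.861 × 34 = 233.3 mg/h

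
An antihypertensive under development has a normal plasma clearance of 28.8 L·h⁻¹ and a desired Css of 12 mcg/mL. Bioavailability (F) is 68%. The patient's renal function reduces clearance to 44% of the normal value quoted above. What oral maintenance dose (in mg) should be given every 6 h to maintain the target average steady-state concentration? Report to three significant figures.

Patient clearance = 0.44 × 28.80 = 12.67 L/h
D = CL × Css × τ / F = 12.67 × 12 × 6 / 0.68 = 1342 mg

1340 mg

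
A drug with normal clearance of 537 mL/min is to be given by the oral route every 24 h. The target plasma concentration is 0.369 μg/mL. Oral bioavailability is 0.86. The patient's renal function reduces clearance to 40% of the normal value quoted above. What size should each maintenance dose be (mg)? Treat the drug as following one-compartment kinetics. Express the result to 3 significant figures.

133 mg

CL = 537 mL/min = 537 × 0.06 = 32.22 L/h
Patient clearance = 0.4 × 32.22 = 12.89 L/h
D = CL × Css × τ / F = 12.89 × 0.369 × 24 / 0.86 = 132.7 mg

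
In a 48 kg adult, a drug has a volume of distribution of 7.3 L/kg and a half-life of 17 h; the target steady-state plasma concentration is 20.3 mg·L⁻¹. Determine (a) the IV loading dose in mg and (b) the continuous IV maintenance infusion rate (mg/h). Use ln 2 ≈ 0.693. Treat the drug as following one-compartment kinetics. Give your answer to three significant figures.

Total Vd = 7.3 × 48 = 350.4 L
LD = Vd × C = 350.4 × 20.3 = 7113 mg
CL = 0.693 × Vd / t½ = 0.693 × 350.4 / 17 = 14.28 L/h
Infusion rate = CL × Css = 14.28 × 20.3 = 289.9 mg/h

(a) 7110 mg; (b) 290 mg/h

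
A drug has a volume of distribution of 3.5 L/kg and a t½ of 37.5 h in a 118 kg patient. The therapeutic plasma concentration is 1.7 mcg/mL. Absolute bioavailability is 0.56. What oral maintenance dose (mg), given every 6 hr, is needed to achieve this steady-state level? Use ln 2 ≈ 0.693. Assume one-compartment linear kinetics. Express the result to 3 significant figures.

139 mg

Vd(total) = 118 kg × 3.5 L/kg = 413.0 L
k = 0.693/37.5 = 0.01848 h⁻¹, so CL = k·Vd = 0.01848 × 413.0 = 7.632 L/h
D = CL × Css × τ / F = 7.632 × 1.7 × 6 / 0.56 = 139.0 mg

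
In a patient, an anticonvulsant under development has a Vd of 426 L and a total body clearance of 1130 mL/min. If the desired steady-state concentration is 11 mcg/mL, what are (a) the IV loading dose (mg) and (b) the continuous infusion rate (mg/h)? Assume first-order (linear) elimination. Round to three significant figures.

(a) 4690 mg; (b) 746 mg/h

Loading: fill Vd to C_target → 426.0 L × 11 mg/L = 4686 mg
CL = 1130 mL/min × 60/1000 = 67.80 L/h
Maintenance: replace elimination → rate = CL × Css = 67.80 × 11 = 745.8 mg/h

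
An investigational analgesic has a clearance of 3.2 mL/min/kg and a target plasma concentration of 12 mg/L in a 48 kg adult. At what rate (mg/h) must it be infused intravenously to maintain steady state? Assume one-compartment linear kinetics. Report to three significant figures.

CL = 3.2 mL/min/kg × 48 kg = 153.6 mL/min = 153.6 × 60/1000 = 9.216 L/h
Rate = CL × Css = 9.216 × 12 = 110.6 mg/h

111 mg/h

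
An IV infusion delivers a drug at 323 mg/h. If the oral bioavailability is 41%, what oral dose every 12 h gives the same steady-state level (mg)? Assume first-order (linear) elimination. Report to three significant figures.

9450 mg

To maintain the same Css, the systemic dosing rate must be unchanged: F·D/τ = infusion rate.
D = rate × τ / F = 323 × 12 / 0.41 = 9454 mg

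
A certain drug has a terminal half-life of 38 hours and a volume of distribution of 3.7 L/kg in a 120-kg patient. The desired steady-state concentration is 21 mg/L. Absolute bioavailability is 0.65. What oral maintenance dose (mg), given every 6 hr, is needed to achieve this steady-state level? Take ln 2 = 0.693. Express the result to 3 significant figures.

Vd(total) = 120 kg × 3.7 L/kg = 444.0 L
CL = 0.693 × Vd / t½ = 0.693 × 444.0 / 38 = 8.097 L/h
D = CL × Css × τ / F = 8.097 × 21 × 6 / 0.65 = 1570 mg

1570 mg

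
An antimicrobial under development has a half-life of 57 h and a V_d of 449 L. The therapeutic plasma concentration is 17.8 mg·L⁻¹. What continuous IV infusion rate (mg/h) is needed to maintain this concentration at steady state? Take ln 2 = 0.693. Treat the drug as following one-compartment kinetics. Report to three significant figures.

97.2 mg/h

CL = 0.693 × Vd / t½ = 0.693 × 449.0 / 57 = 5.459 L/h
Infusion rate = CL × Css = 5.459 × 17.8 = 97.17 mg/h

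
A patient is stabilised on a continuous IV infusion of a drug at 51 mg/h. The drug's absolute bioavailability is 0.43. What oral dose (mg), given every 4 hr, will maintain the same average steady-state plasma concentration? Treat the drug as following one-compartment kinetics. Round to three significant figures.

To maintain the same Css, the systemic dosing rate must be unchanged: F·D/τ = infusion rate.
D = rate × τ / F = 51 × 4 / 0.43 = 474.4 mg

474 mg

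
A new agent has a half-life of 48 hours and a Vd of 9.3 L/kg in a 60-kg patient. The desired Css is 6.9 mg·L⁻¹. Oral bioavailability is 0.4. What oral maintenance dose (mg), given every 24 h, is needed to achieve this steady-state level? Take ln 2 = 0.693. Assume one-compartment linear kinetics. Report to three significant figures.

Total Vd = 9.3 × 60 = 558.0 L
CL = 0.693 × Vd / t½ = 0.693 × 558.0 / 48 = 8.056 L/h
D = CL × Css × τ / F = 8.056 × 6.9 × 24 / 0.4 = 3335 mg

3340 mg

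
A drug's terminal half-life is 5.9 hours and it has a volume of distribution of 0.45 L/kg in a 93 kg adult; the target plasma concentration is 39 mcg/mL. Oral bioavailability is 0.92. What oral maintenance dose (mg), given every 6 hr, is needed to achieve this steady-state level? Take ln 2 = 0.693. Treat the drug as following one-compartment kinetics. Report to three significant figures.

Vd(total) = 93 kg × 0.45 L/kg = 41.85 L
CL = ln 2 · Vd / t½ = 0.693 × 41.85 / 5.9 = 4.916 L/h
D = CL × Css × τ / F = 4.916 × 39 × 6 / 0.92 = 1250 mg

1250 mg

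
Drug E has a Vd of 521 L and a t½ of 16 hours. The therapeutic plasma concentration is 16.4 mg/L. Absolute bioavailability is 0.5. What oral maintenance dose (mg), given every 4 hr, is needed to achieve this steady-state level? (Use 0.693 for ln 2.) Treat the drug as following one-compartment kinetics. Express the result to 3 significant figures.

2960 mg

CL = 0.693 × Vd / t½ = 0.693 × 521.0 / 16 = 22.57 L/h
D = CL × Css × τ / F = 22.57 × 16.4 × 4 / 0.5 = 2961 mg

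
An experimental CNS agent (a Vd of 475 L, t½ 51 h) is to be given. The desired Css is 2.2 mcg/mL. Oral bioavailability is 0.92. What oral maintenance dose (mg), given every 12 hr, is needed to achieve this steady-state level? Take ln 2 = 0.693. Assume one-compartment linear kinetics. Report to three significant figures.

CL = 0.693 × Vd / t½ = 0.693 × 475.0 / 51 = 6.454 L/h
D = CL × Css × τ / F = 6.454 × 2.2 × 12 / 0.92 = 185.2 mg

185 mg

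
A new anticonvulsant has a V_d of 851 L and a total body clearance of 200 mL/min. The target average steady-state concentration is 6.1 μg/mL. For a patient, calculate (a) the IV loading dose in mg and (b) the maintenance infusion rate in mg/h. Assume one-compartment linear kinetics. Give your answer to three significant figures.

Loading dose = Vd × C = 851.0 × 6.1 = 5191 mg
Convert clearance: 200 mL/min × 60 min/h ÷ 1000 mL/L = 12.00 L/h
Maintenance infusion rate = CL × Css = 12.00 × 6.1 = 73.20 mg/h

(a) 5190 mg; (b) 73.2 mg/h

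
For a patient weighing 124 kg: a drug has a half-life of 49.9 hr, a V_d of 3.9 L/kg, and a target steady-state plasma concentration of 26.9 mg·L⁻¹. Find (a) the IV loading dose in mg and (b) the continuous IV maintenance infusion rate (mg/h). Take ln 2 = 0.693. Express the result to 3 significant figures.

(a) 13000 mg; (b) 181 mg/h

Vd(total) = 124 kg × 3.9 L/kg = 483.6 L
LD = Vd × C = 483.6 × 26.9 = 13010 mg
CL = 0.693 × Vd / t½ = 0.693 × 483.6 / 49.9 = 6.716 L/h
Infusion rate = CL × Css = 6.716 × 26.9 = 180.7 mg/h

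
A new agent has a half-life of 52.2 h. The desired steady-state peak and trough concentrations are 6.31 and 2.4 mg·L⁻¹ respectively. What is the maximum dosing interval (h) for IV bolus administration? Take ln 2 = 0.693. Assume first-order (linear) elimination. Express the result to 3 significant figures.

k = 0.693 / t½ = 0.693 / 52.2 = 0.01328 h⁻¹
Between IV bolus doses, concentration decays as C = C₀·e^(−kτ), so C_peak/C_trough = e^(kτ).
τ_max = ln(C_peak/C_trough) / k = ln(6.31/2.4) / 0.01328 = 0.9667 / 0.01328 = 72.79 h

72.8 h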